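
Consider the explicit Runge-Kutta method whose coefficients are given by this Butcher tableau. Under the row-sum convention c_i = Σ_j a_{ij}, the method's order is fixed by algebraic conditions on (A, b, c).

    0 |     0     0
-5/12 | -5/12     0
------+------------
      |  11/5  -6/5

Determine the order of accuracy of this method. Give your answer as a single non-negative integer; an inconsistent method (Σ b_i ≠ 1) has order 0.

2

b = (11/5, -6/5)
c = (0, -5/12)
Σ b_i: 11/5·1 + (-6/5)·1 = 1 ✓
b·c: (-6/5)·(-5/12) = 1/2 ✓; 2 stages ⇒ order 2.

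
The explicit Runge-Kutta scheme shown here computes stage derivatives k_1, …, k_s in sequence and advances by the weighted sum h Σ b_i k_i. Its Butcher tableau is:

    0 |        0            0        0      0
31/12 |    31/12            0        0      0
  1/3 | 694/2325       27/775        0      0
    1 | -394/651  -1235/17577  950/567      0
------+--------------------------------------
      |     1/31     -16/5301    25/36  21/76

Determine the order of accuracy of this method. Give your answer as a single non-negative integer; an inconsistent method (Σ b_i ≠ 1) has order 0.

4

b = (1/31, -16/5301, 25/36, 21/76)
c = (0, 31/12, 1/3, 1)
Ac = (0, 0, 9/100, 95/252)
Σ b_i: 1/31·1 + (-16/5301)·1 + 25/36·1 + 21/76·1 = 1 ✓
b·c: (-16/5301)·31/12 + 25/36·1/3 + 21/76·1 = 1/2 ✓
b·c²: (-16/5301)·961/144 + 25/36·1/9 + 21/76·1 = 1/3 ✓
b·Ac: 25/36·9/100 + 21/76·95/252 = 1/6 ✓
b·c³: (-16/5301)·29791/1728 + 25/36·1/27 + 21/76·1 = 1/4 ✓
b·(c∘Ac): 25/36·3/100 + 21/76·95/252 = 1/8 ✓
b·Ac²: 25/36·93/400 + 21/76·(-95/336) = 1/12 ✓
b·A²c: 21/76·19/126 = 1/24 ✓; 4 stages ⇒ order 4.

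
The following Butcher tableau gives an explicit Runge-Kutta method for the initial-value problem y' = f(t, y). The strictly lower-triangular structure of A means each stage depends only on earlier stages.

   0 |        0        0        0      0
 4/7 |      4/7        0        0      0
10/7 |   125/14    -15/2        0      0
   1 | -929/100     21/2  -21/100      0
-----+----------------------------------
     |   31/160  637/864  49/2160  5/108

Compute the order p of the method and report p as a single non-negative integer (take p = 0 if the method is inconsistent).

4

b = (31/160, 637/864, 49/2160, 5/108)
c = (0, 4/7, 10/7, 1)
Ac = (0, 0, -30/7, 57/10)
Σ b_i: 31/160·1 + 637/864·1 + 49/2160·1 + 5/108·1 = 1 ✓
b·c: 637/864·4/7 + 49/2160·10/7 + 5/108·1 = 1/2 ✓
b·c²: 637/864·16/49 + 49/2160·100/49 + 5/108·1 = 1/3 ✓
b·Ac: 49/2160·(-30/7) + 5/108·57/10 = 1/6 ✓
b·c³: 637/864·64/343 + 49/2160·1000/343 + 5/108·1 = 1/4 ✓
b·(c∘Ac): 49/2160·(-300/49) + 5/108·57/10 = 1/8 ✓
b·Ac²: 49/2160·(-120/49) + 5/108·3 = 1/12 ✓
b·A²c: 5/108·9/10 = 1/24 ✓; 4 stages ⇒ order 4.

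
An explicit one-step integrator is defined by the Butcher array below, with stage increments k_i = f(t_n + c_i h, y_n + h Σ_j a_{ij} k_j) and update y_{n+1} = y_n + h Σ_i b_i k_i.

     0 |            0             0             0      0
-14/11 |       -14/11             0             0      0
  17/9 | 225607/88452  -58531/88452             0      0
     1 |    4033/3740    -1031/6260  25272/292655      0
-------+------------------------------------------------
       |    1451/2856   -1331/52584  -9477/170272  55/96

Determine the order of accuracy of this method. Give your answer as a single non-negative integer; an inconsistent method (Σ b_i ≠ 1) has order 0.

b = (1451/2856, -1331/52584, -9477/170272, 55/96)
c = (0, -14/11, 17/9, 1)
Ac = (0, 0, 5321/6318, 41/110)
Σ b_i: 1451/2856·1 + (-1331/52584)·1 + (-9477/170272)·1 + 55/96·1 = 1 ✓
b·c: (-1331/52584)·(-14/11) + (-9477/170272)·17/9 + 55/96·1 = 1/2 ✓
b·c²: (-1331/52584)·196/121 + (-9477/170272)·289/81 + 55/96·1 = 1/3 ✓
b·Ac: (-9477/170272)·5321/6318 + 55/96·41/110 = 1/6 ✓
b·c³: (-1331/52584)·(-2744/1331) + (-9477/170272)·4913/729 + 55/96·1 = 1/4 ✓
b·(c∘Ac): (-9477/170272)·90457/56862 + 55/96·41/110 = 1/8 ✓
b·Ac²: (-9477/170272)·(-37247/34749) + 55/96·5/121 = 1/12 ✓
b·A²c: 55/96·4/55 = 1/24 ✓; 4 stages ⇒ order 4.

4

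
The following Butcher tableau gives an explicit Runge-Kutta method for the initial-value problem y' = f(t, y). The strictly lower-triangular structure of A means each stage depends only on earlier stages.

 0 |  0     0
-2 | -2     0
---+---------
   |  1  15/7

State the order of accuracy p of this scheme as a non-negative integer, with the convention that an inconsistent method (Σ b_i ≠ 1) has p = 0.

0

b = (1, 15/7)
c = (0, -2)
Σ b_i: 1·1 + 15/7·1 = 22/7 ≠ 1 ⇒ order 0.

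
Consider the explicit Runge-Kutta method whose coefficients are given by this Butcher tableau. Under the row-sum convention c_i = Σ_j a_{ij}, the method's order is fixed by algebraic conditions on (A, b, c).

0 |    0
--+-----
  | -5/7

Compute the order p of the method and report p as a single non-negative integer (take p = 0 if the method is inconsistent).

0

b = (-5/7)
c = (0)
Σ b_i: (-5/7)·1 = -5/7 ≠ 1 ⇒ order 0.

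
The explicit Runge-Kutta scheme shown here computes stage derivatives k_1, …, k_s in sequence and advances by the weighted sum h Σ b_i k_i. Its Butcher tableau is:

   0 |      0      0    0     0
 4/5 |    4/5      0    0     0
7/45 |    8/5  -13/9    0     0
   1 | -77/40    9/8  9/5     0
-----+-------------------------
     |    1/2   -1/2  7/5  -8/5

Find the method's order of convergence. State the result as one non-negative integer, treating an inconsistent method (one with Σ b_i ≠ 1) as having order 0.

0

b = (1/2, -1/2, 7/5, -8/5)
c = (0, 4/5, 7/45, 1)
Ac = (0, 0, -52/45, 59/50)
Σ b_i: 1/2·1 + (-1/2)·1 + 7/5·1 + (-8/5)·1 = -1/5 ≠ 1 ⇒ order 0.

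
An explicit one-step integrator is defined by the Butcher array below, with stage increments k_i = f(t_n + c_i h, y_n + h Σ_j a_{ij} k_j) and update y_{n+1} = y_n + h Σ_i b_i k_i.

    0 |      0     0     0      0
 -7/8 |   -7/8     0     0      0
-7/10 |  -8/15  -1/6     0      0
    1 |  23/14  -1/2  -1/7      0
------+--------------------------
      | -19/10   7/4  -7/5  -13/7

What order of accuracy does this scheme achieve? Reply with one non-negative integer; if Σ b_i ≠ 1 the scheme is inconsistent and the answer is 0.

0

b = (-19/10, 7/4, -7/5, -13/7)
c = (0, -7/8, -7/10, 1)
Ac = (0, 0, 7/48, 43/80)
Σ b_i: (-19/10)·1 + 7/4·1 + (-7/5)·1 + (-13/7)·1 = -477/140 ≠ 1 ⇒ order 0.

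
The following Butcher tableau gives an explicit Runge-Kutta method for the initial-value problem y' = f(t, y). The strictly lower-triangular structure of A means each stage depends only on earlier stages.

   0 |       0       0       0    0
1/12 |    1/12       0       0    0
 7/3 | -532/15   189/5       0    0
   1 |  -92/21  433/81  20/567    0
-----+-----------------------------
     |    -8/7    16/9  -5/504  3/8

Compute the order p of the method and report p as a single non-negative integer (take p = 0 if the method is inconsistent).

b = (-8/7, 16/9, -5/504, 3/8)
c = (0, 1/12, 7/3, 1)
Ac = (0, 0, 63/20, 19/36)
Σ b_i: (-8/7)·1 + 16/9·1 + (-5/504)·1 + 3/8·1 = 1 ✓
b·c: 16/9·1/12 + (-5/504)·7/3 + 3/8·1 = 1/2 ✓
b·c²: 16/9·1/144 + (-5/504)·49/9 + 3/8·1 = 1/3 ✓
b·Ac: (-5/504)·63/20 + 3/8·19/36 = 1/6 ✓
b·c³: 16/9·1/1728 + (-5/504)·343/27 + 3/8·1 = 1/4 ✓
b·(c∘Ac): (-5/504)·147/20 + 3/8·19/36 = 1/8 ✓
b·Ac²: (-5/504)·21/80 + 3/8·11/48 = 1/12 ✓
b·A²c: 3/8·1/9 = 1/24 ✓; 4 stages ⇒ order 4.

4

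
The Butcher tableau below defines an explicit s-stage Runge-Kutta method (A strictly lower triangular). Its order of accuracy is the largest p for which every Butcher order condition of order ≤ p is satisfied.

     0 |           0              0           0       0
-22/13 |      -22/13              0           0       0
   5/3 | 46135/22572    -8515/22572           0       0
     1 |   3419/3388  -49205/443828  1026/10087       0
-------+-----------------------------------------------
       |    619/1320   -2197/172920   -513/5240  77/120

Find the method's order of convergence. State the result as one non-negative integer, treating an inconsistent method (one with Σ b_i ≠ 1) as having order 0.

4

b = (619/1320, -2197/172920, -513/5240, 77/120)
c = (0, -22/13, 5/3, 1)
Ac = (0, 0, 655/1026, 5/14)
Σ b_i: 619/1320·1 + (-2197/172920)·1 + (-513/5240)·1 + 77/120·1 = 1 ✓
b·c: (-2197/172920)·(-22/13) + (-513/5240)·5/3 + 77/120·1 = 1/2 ✓
b·c²: (-2197/172920)·484/169 + (-513/5240)·25/9 + 77/120·1 = 1/3 ✓
b·Ac: (-513/5240)·655/1026 + 77/120·5/14 = 1/6 ✓
b·c³: (-2197/172920)·(-10648/2197) + (-513/5240)·125/27 + 77/120·1 = 1/4 ✓
b·(c∘Ac): (-513/5240)·3275/3078 + 77/120·5/14 = 1/8 ✓
b·Ac²: (-513/5240)·(-7205/6669) + 77/120·(-5/143) = 1/12 ✓
b·A²c: 77/120·5/77 = 1/24 ✓; 4 stages ⇒ order 4.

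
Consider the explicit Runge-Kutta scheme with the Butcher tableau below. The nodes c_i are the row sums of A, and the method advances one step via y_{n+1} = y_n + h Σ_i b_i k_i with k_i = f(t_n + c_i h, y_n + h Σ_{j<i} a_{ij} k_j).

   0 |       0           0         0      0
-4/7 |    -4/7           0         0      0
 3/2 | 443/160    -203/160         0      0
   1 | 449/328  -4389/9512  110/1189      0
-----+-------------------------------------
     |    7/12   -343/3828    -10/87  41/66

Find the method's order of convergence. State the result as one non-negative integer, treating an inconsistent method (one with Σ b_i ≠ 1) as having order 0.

b = (7/12, -343/3828, -10/87, 41/66)
c = (0, -4/7, 3/2, 1)
Ac = (0, 0, 29/40, 33/82)
Σ b_i: 7/12·1 + (-343/3828)·1 + (-10/87)·1 + 41/66·1 = 1 ✓
b·c: (-343/3828)·(-4/7) + (-10/87)·3/2 + 41/66·1 = 1/2 ✓
b·c²: (-343/3828)·16/49 + (-10/87)·9/4 + 41/66·1 = 1/3 ✓
b·Ac: (-10/87)·29/40 + 41/66·33/82 = 1/6 ✓
b·c³: (-343/3828)·(-64/343) + (-10/87)·27/8 + 41/66·1 = 1/4 ✓
b·(c∘Ac): (-10/87)·87/80 + 41/66·33/82 = 1/8 ✓
b·Ac²: (-10/87)·(-29/70) + 41/66·33/574 = 1/12 ✓
b·A²c: 41/66·11/164 = 1/24 ✓; 4 stages ⇒ order 4.

4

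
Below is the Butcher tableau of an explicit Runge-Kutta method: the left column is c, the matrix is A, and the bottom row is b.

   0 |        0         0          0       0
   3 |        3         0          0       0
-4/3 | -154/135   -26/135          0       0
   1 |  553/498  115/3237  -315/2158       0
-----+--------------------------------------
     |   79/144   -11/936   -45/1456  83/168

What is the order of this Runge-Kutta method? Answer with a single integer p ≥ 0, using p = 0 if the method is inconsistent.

4

b = (79/144, -11/936, -45/1456, 83/168)
c = (0, 3, -4/3, 1)
Ac = (0, 0, -26/45, 25/83)
Σ b_i: 79/144·1 + (-11/936)·1 + (-45/1456)·1 + 83/168·1 = 1 ✓
b·c: (-11/936)·3 + (-45/1456)·(-4/3) + 83/168·1 = 1/2 ✓
b·c²: (-11/936)·9 + (-45/1456)·16/9 + 83/168·1 = 1/3 ✓
b·Ac: (-45/1456)·(-26/45) + 83/168·25/83 = 1/6 ✓
b·c³: (-11/936)·27 + (-45/1456)·(-64/27) + 83/168·1 = 1/4 ✓
b·(c∘Ac): (-45/1456)·104/135 + 83/168·25/83 = 1/8 ✓
b·Ac²: (-45/1456)·(-26/15) + 83/168·5/83 = 1/12 ✓
b·A²c: 83/168·7/83 = 1/24 ✓; 4 stages ⇒ order 4.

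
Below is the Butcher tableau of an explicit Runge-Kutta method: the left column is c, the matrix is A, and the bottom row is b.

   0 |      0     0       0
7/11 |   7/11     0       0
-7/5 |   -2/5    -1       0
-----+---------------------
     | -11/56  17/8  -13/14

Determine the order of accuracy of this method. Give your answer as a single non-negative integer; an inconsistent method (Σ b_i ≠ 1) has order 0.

b = (-11/56, 17/8, -13/14)
c = (0, 7/11, -7/5)
Ac = (0, 0, -7/11)
Σ b_i: (-11/56)·1 + 17/8·1 + (-13/14)·1 = 1 ✓
b·c: 17/8·7/11 + (-13/14)·(-7/5) = 1167/440 ≠ 1/2 ⇒ order 1.

1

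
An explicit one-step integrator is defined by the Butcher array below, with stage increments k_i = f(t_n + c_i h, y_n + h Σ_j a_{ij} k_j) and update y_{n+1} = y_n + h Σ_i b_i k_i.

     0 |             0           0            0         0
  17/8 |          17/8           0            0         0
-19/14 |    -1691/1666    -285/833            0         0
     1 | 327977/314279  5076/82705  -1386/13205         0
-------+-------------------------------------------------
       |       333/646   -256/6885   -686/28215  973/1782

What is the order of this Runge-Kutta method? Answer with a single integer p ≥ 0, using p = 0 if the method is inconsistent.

b = (333/646, -256/6885, -686/28215, 973/1782)
c = (0, 17/8, -19/14, 1)
Ac = (0, 0, -285/392, 531/1946)
Σ b_i: 333/646·1 + (-256/6885)·1 + (-686/28215)·1 + 973/1782·1 = 1 ✓
b·c: (-256/6885)·17/8 + (-686/28215)·(-19/14) + 973/1782·1 = 1/2 ✓
b·c²: (-256/6885)·289/64 + (-686/28215)·361/196 + 973/1782·1 = 1/3 ✓
b·Ac: (-686/28215)·(-285/392) + 973/1782·531/1946 = 1/6 ✓
b·c³: (-256/6885)·4913/512 + (-686/28215)·(-6859/2744) + 973/1782·1 = 1/4 ✓
b·(c∘Ac): (-686/28215)·5415/5488 + 973/1782·531/1946 = 1/8 ✓
b·Ac²: (-686/28215)·(-4845/3136) + 973/1782·1305/15568 = 1/12 ✓
b·A²c: 973/1782·297/3892 = 1/24 ✓; 4 stages ⇒ order 4.

4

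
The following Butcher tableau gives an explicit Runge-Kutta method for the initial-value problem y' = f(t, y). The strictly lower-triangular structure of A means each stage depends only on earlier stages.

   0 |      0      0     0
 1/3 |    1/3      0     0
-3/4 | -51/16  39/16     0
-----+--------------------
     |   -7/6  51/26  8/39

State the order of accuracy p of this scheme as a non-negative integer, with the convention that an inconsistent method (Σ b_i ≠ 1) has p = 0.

b = (-7/6, 51/26, 8/39)
c = (0, 1/3, -3/4)
Ac = (0, 0, 13/16)
Σ b_i: (-7/6)·1 + 51/26·1 + 8/39·1 = 1 ✓
b·c: 51/26·1/3 + 8/39·(-3/4) = 1/2 ✓
b·c²: 51/26·1/9 + 8/39·9/16 = 1/3 ✓
b·Ac: 8/39·13/16 = 1/6 ✓; 3 stages ⇒ order 3.

3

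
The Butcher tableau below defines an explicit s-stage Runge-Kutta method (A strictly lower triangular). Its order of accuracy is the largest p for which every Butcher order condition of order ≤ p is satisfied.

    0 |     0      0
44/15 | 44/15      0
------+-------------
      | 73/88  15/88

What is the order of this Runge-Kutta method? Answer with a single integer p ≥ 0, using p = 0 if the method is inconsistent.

b = (73/88, 15/88)
c = (0, 44/15)
Σ b_i: 73/88·1 + 15/88·1 = 1 ✓
b·c: 15/88·44/15 = 1/2 ✓; 2 stages ⇒ order 2.

2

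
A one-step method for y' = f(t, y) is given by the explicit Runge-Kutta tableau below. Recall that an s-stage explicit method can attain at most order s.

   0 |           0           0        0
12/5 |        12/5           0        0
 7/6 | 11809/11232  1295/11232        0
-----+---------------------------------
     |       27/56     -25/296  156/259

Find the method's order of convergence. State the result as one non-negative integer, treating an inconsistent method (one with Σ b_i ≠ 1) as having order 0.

b = (27/56, -25/296, 156/259)
c = (0, 12/5, 7/6)
Ac = (0, 0, 259/936)
Σ b_i: 27/56·1 + (-25/296)·1 + 156/259·1 = 1 ✓
b·c: (-25/296)·12/5 + 156/259·7/6 = 1/2 ✓
b·c²: (-25/296)·144/25 + 156/259·49/36 = 1/3 ✓
b·Ac: 156/259·259/936 = 1/6 ✓; 3 stages ⇒ order 3.

3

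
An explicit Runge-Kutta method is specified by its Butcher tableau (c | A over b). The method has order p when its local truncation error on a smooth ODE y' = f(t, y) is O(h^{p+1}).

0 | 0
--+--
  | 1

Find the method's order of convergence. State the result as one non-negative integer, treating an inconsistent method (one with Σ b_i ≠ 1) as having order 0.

b = (1)
c = (0)
Σ b_i: 1·1 = 1 ✓; 1 stage ⇒ order 1.

1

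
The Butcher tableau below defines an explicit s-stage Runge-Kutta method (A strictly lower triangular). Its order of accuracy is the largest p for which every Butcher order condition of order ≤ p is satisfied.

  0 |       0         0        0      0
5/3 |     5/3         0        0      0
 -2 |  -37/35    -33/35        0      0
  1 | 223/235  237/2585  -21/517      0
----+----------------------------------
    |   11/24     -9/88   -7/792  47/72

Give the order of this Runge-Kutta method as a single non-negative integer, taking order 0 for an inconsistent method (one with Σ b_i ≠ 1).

4

b = (11/24, -9/88, -7/792, 47/72)
c = (0, 5/3, -2, 1)
Ac = (0, 0, -11/7, 11/47)
Σ b_i: 11/24·1 + (-9/88)·1 + (-7/792)·1 + 47/72·1 = 1 ✓
b·c: (-9/88)·5/3 + (-7/792)·(-2) + 47/72·1 = 1/2 ✓
b·c²: (-9/88)·25/9 + (-7/792)·4 + 47/72·1 = 1/3 ✓
b·Ac: (-7/792)·(-11/7) + 47/72·11/47 = 1/6 ✓
b·c³: (-9/88)·125/27 + (-7/792)·(-8) + 47/72·1 = 1/4 ✓
b·(c∘Ac): (-7/792)·22/7 + 47/72·11/47 = 1/8 ✓
b·Ac²: (-7/792)·(-55/21) + 47/72·13/141 = 1/12 ✓
b·A²c: 47/72·3/47 = 1/24 ✓; 4 stages ⇒ order 4.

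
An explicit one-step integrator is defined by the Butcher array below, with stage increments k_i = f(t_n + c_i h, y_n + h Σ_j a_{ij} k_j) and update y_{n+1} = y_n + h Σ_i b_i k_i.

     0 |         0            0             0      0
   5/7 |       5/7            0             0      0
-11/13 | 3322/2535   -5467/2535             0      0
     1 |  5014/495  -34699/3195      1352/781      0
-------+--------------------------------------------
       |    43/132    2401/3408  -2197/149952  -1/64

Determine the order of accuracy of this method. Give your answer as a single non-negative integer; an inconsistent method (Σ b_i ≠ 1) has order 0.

4

b = (43/132, 2401/3408, -2197/149952, -1/64)
c = (0, 5/7, -11/13, 1)
Ac = (0, 0, -781/507, -83/9)
Σ b_i: 43/132·1 + 2401/3408·1 + (-2197/149952)·1 + (-1/64)·1 = 1 ✓
b·c: 2401/3408·5/7 + (-2197/149952)·(-11/13) + (-1/64)·1 = 1/2 ✓
b·c²: 2401/3408·25/49 + (-2197/149952)·121/169 + (-1/64)·1 = 1/3 ✓
b·Ac: (-2197/149952)·(-781/507) + (-1/64)·(-83/9) = 1/6 ✓
b·c³: 2401/3408·125/343 + (-2197/149952)·(-1331/2197) + (-1/64)·1 = 1/4 ✓
b·(c∘Ac): (-2197/149952)·8591/6591 + (-1/64)·(-83/9) = 1/8 ✓
b·Ac²: (-2197/149952)·(-3905/3549) + (-1/64)·(-271/63) = 1/12 ✓
b·A²c: (-1/64)·(-8/3) = 1/24 ✓; 4 stages ⇒ order 4.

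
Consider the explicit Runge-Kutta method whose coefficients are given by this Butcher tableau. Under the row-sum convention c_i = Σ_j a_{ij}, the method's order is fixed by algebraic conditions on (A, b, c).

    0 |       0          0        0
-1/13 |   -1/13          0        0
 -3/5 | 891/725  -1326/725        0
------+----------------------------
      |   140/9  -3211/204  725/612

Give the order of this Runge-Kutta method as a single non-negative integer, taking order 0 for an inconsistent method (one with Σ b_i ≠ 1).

3

b = (140/9, -3211/204, 725/612)
c = (0, -1/13, -3/5)
Ac = (0, 0, 102/725)
Σ b_i: 140/9·1 + (-3211/204)·1 + 725/612·1 = 1 ✓
b·c: (-3211/204)·(-1/13) + 725/612·(-3/5) = 1/2 ✓
b·c²: (-3211/204)·1/169 + 725/612·9/25 = 1/3 ✓
b·Ac: 725/612·102/725 = 1/6 ✓; 3 stages ⇒ order 3.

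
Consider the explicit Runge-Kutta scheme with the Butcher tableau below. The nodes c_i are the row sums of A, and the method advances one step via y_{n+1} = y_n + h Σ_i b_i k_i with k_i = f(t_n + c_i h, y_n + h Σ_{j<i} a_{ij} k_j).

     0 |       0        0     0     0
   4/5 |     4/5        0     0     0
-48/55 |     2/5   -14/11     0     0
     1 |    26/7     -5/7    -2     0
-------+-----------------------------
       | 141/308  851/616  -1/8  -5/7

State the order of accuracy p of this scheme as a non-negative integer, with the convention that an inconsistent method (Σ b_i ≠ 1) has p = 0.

2

b = (141/308, 851/616, -1/8, -5/7)
c = (0, 4/5, -48/55, 1)
Ac = (0, 0, -56/55, 452/385)
Σ b_i: 141/308·1 + 851/616·1 + (-1/8)·1 + (-5/7)·1 = 1 ✓
b·c: 851/616·4/5 + (-1/8)·(-48/55) + (-5/7)·1 = 1/2 ✓
b·c²: 851/616·16/25 + (-1/8)·2304/3025 + (-5/7)·1 = 1581/21175 ≠ 1/3 ⇒ order 2.
b·Ac: (-1/8)·(-56/55) + (-5/7)·452/385 = -1917/2695 ≠ 1/6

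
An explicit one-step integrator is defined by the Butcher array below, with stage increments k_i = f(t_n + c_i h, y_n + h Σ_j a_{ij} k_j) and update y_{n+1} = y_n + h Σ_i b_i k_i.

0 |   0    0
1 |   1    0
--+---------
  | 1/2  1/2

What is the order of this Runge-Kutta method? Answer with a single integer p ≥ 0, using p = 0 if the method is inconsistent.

2

b = (1/2, 1/2)
c = (0, 1)
Σ b_i: 1/2·1 + 1/2·1 = 1 ✓
b·c: 1/2·1 = 1/2 ✓; 2 stages ⇒ order 2.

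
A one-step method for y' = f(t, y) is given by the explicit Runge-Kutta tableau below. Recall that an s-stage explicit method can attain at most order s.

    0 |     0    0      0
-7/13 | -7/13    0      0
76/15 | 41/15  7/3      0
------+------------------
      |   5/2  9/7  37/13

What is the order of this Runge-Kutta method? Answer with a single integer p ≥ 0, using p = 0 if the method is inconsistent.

b = (5/2, 9/7, 37/13)
c = (0, -7/13, 76/15)
Ac = (0, 0, -49/39)
Σ b_i: 5/2·1 + 9/7·1 + 37/13·1 = 1207/182 ≠ 1 ⇒ order 0.

0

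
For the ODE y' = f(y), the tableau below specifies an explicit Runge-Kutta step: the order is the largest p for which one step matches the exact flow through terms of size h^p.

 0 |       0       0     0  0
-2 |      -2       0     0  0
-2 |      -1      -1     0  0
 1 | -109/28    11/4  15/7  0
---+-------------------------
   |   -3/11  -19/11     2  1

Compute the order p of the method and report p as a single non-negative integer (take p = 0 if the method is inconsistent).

b = (-3/11, -19/11, 2, 1)
c = (0, -2, -2, 1)
Ac = (0, 0, 2, -137/14)
Σ b_i: (-3/11)·1 + (-19/11)·1 + 2·1 + 1·1 = 1 ✓
b·c: (-19/11)·(-2) + 2·(-2) + 1·1 = 5/11 ≠ 1/2 ⇒ order 1.

1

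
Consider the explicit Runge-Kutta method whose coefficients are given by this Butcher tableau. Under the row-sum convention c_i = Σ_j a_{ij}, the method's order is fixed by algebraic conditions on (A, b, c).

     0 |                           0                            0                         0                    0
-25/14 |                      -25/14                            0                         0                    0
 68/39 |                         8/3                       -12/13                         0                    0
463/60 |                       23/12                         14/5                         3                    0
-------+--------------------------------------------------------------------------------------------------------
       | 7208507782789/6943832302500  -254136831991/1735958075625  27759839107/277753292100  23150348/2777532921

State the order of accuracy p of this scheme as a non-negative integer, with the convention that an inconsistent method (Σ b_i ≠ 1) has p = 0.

b = (7208507782789/6943832302500, -254136831991/1735958075625, 27759839107/277753292100, 23150348/2777532921)
c = (0, -25/14, 68/39, 463/60)
Ac = (0, 0, 150/91, 3/13)
Σ b_i: 7208507782789/6943832302500·1 + (-254136831991/1735958075625)·1 + 27759839107/277753292100·1 + 23150348/2777532921·1 = 1 ✓
b·c: (-254136831991/1735958075625)·(-25/14) + 27759839107/277753292100·68/39 + 23150348/2777532921·463/60 = 1/2 ✓
b·c²: (-254136831991/1735958075625)·625/196 + 27759839107/277753292100·4624/1521 + 23150348/2777532921·214369/3600 = 1/3 ✓
b·Ac: 27759839107/277753292100·150/91 + 23150348/2777532921·3/13 = 1/6 ✓
b·c³: (-254136831991/1735958075625)·(-15625/2744) + 27759839107/277753292100·314432/59319 + 23150348/2777532921·99252847/216000 = 23627375260018963/4549598924598000 ≠ 1/4 ⇒ order 3.
b·(c∘Ac): 27759839107/277753292100·3400/1183 + 23150348/2777532921·463/260 = 4195284067/13887664605 ≠ 1/8
b·Ac²: 27759839107/277753292100·(-1875/637) + 23150348/2777532921·128111/7098 = -436001430013/3033065949732 ≠ 1/12
b·A²c: 23150348/2777532921·450/91 = 89039800/2160303383 ≠ 1/24

3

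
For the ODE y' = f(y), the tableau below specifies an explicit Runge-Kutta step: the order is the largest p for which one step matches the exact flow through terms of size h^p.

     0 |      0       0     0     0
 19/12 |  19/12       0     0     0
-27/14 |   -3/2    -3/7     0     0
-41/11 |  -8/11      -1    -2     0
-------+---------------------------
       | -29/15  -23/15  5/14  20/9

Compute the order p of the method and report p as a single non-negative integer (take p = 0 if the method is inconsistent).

b = (-29/15, -23/15, 5/14, 20/9)
c = (0, 19/12, -27/14, -41/11)
Ac = (0, 0, -19/28, 191/84)
Σ b_i: (-29/15)·1 + (-23/15)·1 + 5/14·1 + 20/9·1 = -559/630 ≠ 1 ⇒ order 0.

0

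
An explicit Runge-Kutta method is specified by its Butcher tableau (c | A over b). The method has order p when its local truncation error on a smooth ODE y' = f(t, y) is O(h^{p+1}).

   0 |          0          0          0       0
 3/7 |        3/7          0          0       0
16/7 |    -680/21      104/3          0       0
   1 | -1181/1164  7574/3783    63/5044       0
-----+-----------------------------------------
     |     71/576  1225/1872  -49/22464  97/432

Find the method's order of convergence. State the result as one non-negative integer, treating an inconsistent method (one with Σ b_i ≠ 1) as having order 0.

b = (71/576, 1225/1872, -49/22464, 97/432)
c = (0, 3/7, 16/7, 1)
Ac = (0, 0, 104/7, 86/97)
Σ b_i: 71/576·1 + 1225/1872·1 + (-49/22464)·1 + 97/432·1 = 1 ✓
b·c: 1225/1872·3/7 + (-49/22464)·16/7 + 97/432·1 = 1/2 ✓
b·c²: 1225/1872·9/49 + (-49/22464)·256/49 + 97/432·1 = 1/3 ✓
b·Ac: (-49/22464)·104/7 + 97/432·86/97 = 1/6 ✓
b·c³: 1225/1872·27/343 + (-49/22464)·4096/343 + 97/432·1 = 1/4 ✓
b·(c∘Ac): (-49/22464)·1664/49 + 97/432·86/97 = 1/8 ✓
b·Ac²: (-49/22464)·312/49 + 97/432·42/97 = 1/12 ✓
b·A²c: 97/432·18/97 = 1/24 ✓; 4 stages ⇒ order 4.

4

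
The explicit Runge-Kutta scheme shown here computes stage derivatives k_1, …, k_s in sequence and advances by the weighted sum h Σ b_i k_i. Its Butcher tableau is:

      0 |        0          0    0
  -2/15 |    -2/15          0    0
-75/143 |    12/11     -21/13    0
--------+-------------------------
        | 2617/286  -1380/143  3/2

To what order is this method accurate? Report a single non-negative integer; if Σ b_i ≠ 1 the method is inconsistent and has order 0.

b = (2617/286, -1380/143, 3/2)
c = (0, -2/15, -75/143)
Ac = (0, 0, 14/65)
Σ b_i: 2617/286·1 + (-1380/143)·1 + 3/2·1 = 1 ✓
b·c: (-1380/143)·(-2/15) + 3/2·(-75/143) = 1/2 ✓
b·c²: (-1380/143)·4/225 + 3/2·5625/20449 = 147877/613470 ≠ 1/3 ⇒ order 2.
b·Ac: 3/2·14/65 = 21/65 ≠ 1/6

2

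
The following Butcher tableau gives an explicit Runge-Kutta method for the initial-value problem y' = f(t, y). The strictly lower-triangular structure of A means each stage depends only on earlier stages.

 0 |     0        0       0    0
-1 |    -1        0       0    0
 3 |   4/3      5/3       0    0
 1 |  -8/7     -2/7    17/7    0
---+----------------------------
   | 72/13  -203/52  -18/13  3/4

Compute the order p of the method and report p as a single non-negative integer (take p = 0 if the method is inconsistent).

b = (72/13, -203/52, -18/13, 3/4)
c = (0, -1, 3, 1)
Ac = (0, 0, -5/3, 53/7)
Σ b_i: 72/13·1 + (-203/52)·1 + (-18/13)·1 + 3/4·1 = 1 ✓
b·c: (-203/52)·(-1) + (-18/13)·3 + 3/4·1 = 1/2 ✓
b·c²: (-203/52)·1 + (-18/13)·9 + 3/4·1 = -203/13 ≠ 1/3 ⇒ order 2.
b·Ac: (-18/13)·(-5/3) + 3/4·53/7 = 2907/364 ≠ 1/6

2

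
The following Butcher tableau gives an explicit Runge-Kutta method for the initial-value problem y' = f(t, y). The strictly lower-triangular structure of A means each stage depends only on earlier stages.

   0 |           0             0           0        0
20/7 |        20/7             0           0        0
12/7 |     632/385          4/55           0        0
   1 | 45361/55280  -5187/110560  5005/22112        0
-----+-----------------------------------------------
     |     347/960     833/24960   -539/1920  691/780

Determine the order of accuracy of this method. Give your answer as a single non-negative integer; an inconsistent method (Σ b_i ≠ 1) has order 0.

b = (347/960, 833/24960, -539/1920, 691/780)
c = (0, 20/7, 12/7, 1)
Ac = (0, 0, 16/77, 351/1382)
Σ b_i: 347/960·1 + 833/24960·1 + (-539/1920)·1 + 691/780·1 = 1 ✓
b·c: 833/24960·20/7 + (-539/1920)·12/7 + 691/780·1 = 1/2 ✓
b·c²: 833/24960·400/49 + (-539/1920)·144/49 + 691/780·1 = 1/3 ✓
b·Ac: (-539/1920)·16/77 + 691/780·351/1382 = 1/6 ✓
b·c³: 833/24960·8000/343 + (-539/1920)·1728/343 + 691/780·1 = 1/4 ✓
b·(c∘Ac): (-539/1920)·192/539 + 691/780·351/1382 = 1/8 ✓
b·Ac²: (-539/1920)·320/539 + 691/780·195/691 = 1/12 ✓
b·A²c: 691/780·65/1382 = 1/24 ✓; 4 stages ⇒ order 4.

4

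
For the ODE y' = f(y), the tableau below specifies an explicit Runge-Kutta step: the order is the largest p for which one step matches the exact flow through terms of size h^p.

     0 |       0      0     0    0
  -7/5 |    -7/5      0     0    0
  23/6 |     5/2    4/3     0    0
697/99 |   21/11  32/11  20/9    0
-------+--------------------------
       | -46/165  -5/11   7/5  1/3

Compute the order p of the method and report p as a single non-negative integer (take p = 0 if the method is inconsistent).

b = (-46/165, -5/11, 7/5, 1/3)
c = (0, -7/5, 23/6, 697/99)
Ac = (0, 0, -28/15, 6602/1485)
Σ b_i: (-46/165)·1 + (-5/11)·1 + 7/5·1 + 1/3·1 = 1 ✓
b·c: (-5/11)·(-7/5) + 7/5·23/6 + 1/3·697/99 = 24799/2970 ≠ 1/2 ⇒ order 1.

1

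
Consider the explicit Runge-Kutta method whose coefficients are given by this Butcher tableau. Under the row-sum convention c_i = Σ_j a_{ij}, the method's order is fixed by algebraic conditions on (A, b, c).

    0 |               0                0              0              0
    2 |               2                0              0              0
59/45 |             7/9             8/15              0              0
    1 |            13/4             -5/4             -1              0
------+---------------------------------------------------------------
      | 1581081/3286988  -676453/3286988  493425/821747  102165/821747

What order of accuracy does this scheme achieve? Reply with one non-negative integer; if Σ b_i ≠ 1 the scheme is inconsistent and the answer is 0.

b = (1581081/3286988, -676453/3286988, 493425/821747, 102165/821747)
c = (0, 2, 59/45, 1)
Ac = (0, 0, 16/15, -343/90)
Σ b_i: 1581081/3286988·1 + (-676453/3286988)·1 + 493425/821747·1 + 102165/821747·1 = 1 ✓
b·c: (-676453/3286988)·2 + 493425/821747·59/45 + 102165/821747·1 = 1/2 ✓
b·c²: (-676453/3286988)·4 + 493425/821747·3481/2025 + 102165/821747·1 = 1/3 ✓
b·Ac: 493425/821747·16/15 + 102165/821747·(-343/90) = 1/6 ✓
b·c³: (-676453/3286988)·8 + 493425/821747·205379/91125 + 102165/821747·1 = -18717986/110935845 ≠ 1/4 ⇒ order 3.
b·(c∘Ac): 493425/821747·944/675 + 102165/821747·(-343/90) = 1804211/4930482 ≠ 1/8
b·Ac²: 493425/821747·32/15 + 102165/821747·(-13606/2025) = 49435934/110935845 ≠ 1/12
b·A²c: 102165/821747·(-16/15) = -108976/821747 ≠ 1/24

3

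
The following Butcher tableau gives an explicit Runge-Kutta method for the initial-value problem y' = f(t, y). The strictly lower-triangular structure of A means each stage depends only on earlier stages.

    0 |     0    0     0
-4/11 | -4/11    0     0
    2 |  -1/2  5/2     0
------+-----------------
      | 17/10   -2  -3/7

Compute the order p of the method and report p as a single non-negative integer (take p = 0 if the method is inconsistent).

b = (17/10, -2, -3/7)
c = (0, -4/11, 2)
Ac = (0, 0, -10/11)
Σ b_i: 17/10·1 + (-2)·1 + (-3/7)·1 = -51/70 ≠ 1 ⇒ order 0.

0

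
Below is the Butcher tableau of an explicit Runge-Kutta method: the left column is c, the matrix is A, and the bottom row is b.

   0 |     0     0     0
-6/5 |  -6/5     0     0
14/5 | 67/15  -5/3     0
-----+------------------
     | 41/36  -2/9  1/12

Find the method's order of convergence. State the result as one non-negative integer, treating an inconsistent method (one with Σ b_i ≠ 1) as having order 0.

3

b = (41/36, -2/9, 1/12)
c = (0, -6/5, 14/5)
Ac = (0, 0, 2)
Σ b_i: 41/36·1 + (-2/9)·1 + 1/12·1 = 1 ✓
b·c: (-2/9)·(-6/5) + 1/12·14/5 = 1/2 ✓
b·c²: (-2/9)·36/25 + 1/12·196/25 = 1/3 ✓
b·Ac: 1/12·2 = 1/6 ✓; 3 stages ⇒ order 3.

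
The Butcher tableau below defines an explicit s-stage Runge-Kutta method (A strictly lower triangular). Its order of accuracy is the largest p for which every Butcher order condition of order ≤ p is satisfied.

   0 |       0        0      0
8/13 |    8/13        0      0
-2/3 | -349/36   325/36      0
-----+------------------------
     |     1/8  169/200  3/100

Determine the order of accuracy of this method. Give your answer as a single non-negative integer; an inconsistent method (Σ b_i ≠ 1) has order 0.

3

b = (1/8, 169/200, 3/100)
c = (0, 8/13, -2/3)
Ac = (0, 0, 50/9)
Σ b_i: 1/8·1 + 169/200·1 + 3/100·1 = 1 ✓
b·c: 169/200·8/13 + 3/100·(-2/3) = 1/2 ✓
b·c²: 169/200·64/169 + 3/100·4/9 = 1/3 ✓
b·Ac: 3/100·50/9 = 1/6 ✓; 3 stages ⇒ order 3.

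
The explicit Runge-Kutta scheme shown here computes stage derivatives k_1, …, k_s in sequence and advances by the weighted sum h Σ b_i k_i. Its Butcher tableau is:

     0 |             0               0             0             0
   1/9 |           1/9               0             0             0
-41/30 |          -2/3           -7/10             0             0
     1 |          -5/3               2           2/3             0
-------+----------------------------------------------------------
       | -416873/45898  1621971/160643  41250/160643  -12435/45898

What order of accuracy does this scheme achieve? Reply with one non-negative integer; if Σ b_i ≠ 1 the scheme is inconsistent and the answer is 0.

3

b = (-416873/45898, 1621971/160643, 41250/160643, -12435/45898)
c = (0, 1/9, -41/30, 1)
Ac = (0, 0, -7/90, -31/45)
Σ b_i: (-416873/45898)·1 + 1621971/160643·1 + 41250/160643·1 + (-12435/45898)·1 = 1 ✓
b·c: 1621971/160643·1/9 + 41250/160643·(-41/30) + (-12435/45898)·1 = 1/2 ✓
b·c²: 1621971/160643·1/81 + 41250/160643·1681/900 + (-12435/45898)·1 = 1/3 ✓
b·Ac: 41250/160643·(-7/90) + (-12435/45898)·(-31/45) = 1/6 ✓
b·c³: 1621971/160643·1/729 + 41250/160643·(-68921/27000) + (-12435/45898)·1 = -2261729/2478492 ≠ 1/4 ⇒ order 3.
b·(c∘Ac): 41250/160643·287/2700 + (-12435/45898)·(-31/45) = 44186/206541 ≠ 1/8
b·Ac²: 41250/160643·(-7/810) + (-12435/45898)·5143/4050 = -476783/1376940 ≠ 1/12
b·A²c: (-12435/45898)·(-7/135) = 5803/413082 ≠ 1/24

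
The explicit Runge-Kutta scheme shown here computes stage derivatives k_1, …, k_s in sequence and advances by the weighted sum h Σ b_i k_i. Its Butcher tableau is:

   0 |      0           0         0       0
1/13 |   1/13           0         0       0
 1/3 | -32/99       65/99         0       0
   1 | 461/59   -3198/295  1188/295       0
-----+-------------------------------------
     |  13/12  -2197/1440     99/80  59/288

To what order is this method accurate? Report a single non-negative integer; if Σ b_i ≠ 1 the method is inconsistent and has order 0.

4

b = (13/12, -2197/1440, 99/80, 59/288)
c = (0, 1/13, 1/3, 1)
Ac = (0, 0, 5/99, 30/59)
Σ b_i: 13/12·1 + (-2197/1440)·1 + 99/80·1 + 59/288·1 = 1 ✓
b·c: (-2197/1440)·1/13 + 99/80·1/3 + 59/288·1 = 1/2 ✓
b·c²: (-2197/1440)·1/169 + 99/80·1/9 + 59/288·1 = 1/3 ✓
b·Ac: 99/80·5/99 + 59/288·30/59 = 1/6 ✓
b·c³: (-2197/1440)·1/2197 + 99/80·1/27 + 59/288·1 = 1/4 ✓
b·(c∘Ac): 99/80·5/297 + 59/288·30/59 = 1/8 ✓
b·Ac²: 99/80·5/1287 + 59/288·294/767 = 1/12 ✓
b·A²c: 59/288·12/59 = 1/24 ✓; 4 stages ⇒ order 4.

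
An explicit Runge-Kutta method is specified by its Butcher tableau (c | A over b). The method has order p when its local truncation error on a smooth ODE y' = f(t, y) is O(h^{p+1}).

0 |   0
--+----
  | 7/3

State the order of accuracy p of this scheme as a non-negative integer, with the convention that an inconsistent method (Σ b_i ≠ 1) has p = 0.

b = (7/3)
c = (0)
Σ b_i: 7/3·1 = 7/3 ≠ 1 ⇒ order 0.

0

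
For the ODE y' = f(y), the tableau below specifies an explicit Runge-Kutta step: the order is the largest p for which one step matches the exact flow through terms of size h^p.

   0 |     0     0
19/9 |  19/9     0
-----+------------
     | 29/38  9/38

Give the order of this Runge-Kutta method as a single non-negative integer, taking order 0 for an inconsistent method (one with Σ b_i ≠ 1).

b = (29/38, 9/38)
c = (0, 19/9)
Σ b_i: 29/38·1 + 9/38·1 = 1 ✓
b·c: 9/38·19/9 = 1/2 ✓; 2 stages ⇒ order 2.

2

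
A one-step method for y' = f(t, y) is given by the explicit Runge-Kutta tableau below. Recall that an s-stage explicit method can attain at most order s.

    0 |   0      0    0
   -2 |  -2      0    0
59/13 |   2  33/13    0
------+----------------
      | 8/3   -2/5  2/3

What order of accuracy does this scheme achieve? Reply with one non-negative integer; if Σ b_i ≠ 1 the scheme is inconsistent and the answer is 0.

0

b = (8/3, -2/5, 2/3)
c = (0, -2, 59/13)
Ac = (0, 0, -66/13)
Σ b_i: 8/3·1 + (-2/5)·1 + 2/3·1 = 44/15 ≠ 1 ⇒ order 0.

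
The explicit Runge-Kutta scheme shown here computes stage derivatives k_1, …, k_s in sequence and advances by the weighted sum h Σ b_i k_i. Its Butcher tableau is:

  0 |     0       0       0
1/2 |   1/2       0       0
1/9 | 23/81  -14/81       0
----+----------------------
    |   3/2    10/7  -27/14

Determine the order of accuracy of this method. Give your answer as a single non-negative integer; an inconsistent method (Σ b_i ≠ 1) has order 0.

b = (3/2, 10/7, -27/14)
c = (0, 1/2, 1/9)
Ac = (0, 0, -7/81)
Σ b_i: 3/2·1 + 10/7·1 + (-27/14)·1 = 1 ✓
b·c: 10/7·1/2 + (-27/14)·1/9 = 1/2 ✓
b·c²: 10/7·1/4 + (-27/14)·1/81 = 1/3 ✓
b·Ac: (-27/14)·(-7/81) = 1/6 ✓; 3 stages ⇒ order 3.

3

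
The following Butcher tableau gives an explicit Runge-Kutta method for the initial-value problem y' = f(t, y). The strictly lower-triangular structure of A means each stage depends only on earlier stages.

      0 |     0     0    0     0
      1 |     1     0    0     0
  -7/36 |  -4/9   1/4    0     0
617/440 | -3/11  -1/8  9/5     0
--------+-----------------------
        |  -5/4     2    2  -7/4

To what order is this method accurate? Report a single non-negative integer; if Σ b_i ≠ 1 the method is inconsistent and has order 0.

1

b = (-5/4, 2, 2, -7/4)
c = (0, 1, -7/36, 617/440)
Ac = (0, 0, 1/4, -19/40)
Σ b_i: (-5/4)·1 + 2·1 + 2·1 + (-7/4)·1 = 1 ✓
b·c: 2·1 + 2·(-7/36) + (-7/4)·617/440 = -13351/15840 ≠ 1/2 ⇒ order 1.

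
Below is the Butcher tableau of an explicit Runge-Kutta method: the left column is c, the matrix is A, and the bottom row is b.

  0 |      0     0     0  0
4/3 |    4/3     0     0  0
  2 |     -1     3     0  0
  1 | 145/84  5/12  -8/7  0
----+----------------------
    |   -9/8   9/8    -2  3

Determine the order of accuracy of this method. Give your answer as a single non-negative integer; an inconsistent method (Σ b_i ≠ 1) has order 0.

2

b = (-9/8, 9/8, -2, 3)
c = (0, 4/3, 2, 1)
Ac = (0, 0, 4, -109/63)
Σ b_i: (-9/8)·1 + 9/8·1 + (-2)·1 + 3·1 = 1 ✓
b·c: 9/8·4/3 + (-2)·2 + 3·1 = 1/2 ✓
b·c²: 9/8·16/9 + (-2)·4 + 3·1 = -3 ≠ 1/3 ⇒ order 2.
b·Ac: (-2)·4 + 3·(-109/63) = -277/21 ≠ 1/6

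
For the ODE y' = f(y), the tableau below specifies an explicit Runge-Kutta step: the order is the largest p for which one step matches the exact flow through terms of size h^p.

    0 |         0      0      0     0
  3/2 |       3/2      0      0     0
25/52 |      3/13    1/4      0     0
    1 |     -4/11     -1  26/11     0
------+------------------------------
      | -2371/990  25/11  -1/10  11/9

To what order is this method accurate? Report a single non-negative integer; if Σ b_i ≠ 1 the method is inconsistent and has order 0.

1

b = (-2371/990, 25/11, -1/10, 11/9)
c = (0, 3/2, 25/52, 1)
Ac = (0, 0, 3/8, -4/11)
Σ b_i: (-2371/990)·1 + 25/11·1 + (-1/10)·1 + 11/9·1 = 1 ✓
b·c: 25/11·3/2 + (-1/10)·25/52 + 11/9·1 = 47189/10296 ≠ 1/2 ⇒ order 1.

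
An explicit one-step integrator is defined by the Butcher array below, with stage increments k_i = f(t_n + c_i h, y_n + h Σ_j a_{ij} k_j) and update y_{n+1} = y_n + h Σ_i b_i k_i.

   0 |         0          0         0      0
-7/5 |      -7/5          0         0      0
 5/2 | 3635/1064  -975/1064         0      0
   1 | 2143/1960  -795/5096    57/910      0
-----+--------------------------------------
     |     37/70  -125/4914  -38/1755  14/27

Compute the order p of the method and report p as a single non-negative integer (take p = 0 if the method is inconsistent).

4

b = (37/70, -125/4914, -38/1755, 14/27)
c = (0, -7/5, 5/2, 1)
Ac = (0, 0, 195/152, 3/8)
Σ b_i: 37/70·1 + (-125/4914)·1 + (-38/1755)·1 + 14/27·1 = 1 ✓
b·c: (-125/4914)·(-7/5) + (-38/1755)·5/2 + 14/27·1 = 1/2 ✓
b·c²: (-125/4914)·49/25 + (-38/1755)·25/4 + 14/27·1 = 1/3 ✓
b·Ac: (-38/1755)·195/152 + 14/27·3/8 = 1/6 ✓
b·c³: (-125/4914)·(-343/125) + (-38/1755)·125/8 + 14/27·1 = 1/4 ✓
b·(c∘Ac): (-38/1755)·975/304 + 14/27·3/8 = 1/8 ✓
b·Ac²: (-38/1755)·(-273/152) + 14/27·3/35 = 1/12 ✓
b·A²c: 14/27·9/112 = 1/24 ✓; 4 stages ⇒ order 4.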